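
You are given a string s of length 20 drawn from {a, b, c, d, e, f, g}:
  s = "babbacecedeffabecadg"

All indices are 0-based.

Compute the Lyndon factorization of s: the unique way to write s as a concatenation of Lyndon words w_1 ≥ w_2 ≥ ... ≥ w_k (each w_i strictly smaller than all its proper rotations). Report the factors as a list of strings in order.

emit factor 1: 'b' (i=0, period=1)
emit factor 2: 'abbacecedeffabecadg' (i=1, period=19)

["b", "abbacecedeffabecadg"]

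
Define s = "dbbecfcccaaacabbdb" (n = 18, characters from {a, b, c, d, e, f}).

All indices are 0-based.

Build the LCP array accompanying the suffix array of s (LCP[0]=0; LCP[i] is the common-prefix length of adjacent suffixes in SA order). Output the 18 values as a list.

[0, 2, 1, 1, 0, 1, 2, 1, 1, 0, 2, 1, 2, 1, 0, 2, 0, 0]

rank→(start, suffix):
  0 → (9, 'aaacabbdb')
  1 → (10, 'aacabbdb')
  2 → (13, 'abbdb')
  3 → (11, 'acabbdb')
  4 → (17, 'b')
  5 → (14, 'bbdb')
  6 → (1, 'bbecfcccaaacabbdb')
  7 → (15, 'bdb')
  8 → (2, 'becfcccaaacabbdb')
  9 → (8, 'caaacabbdb')
  10 → (12, 'cabbdb')
  11 → (7, 'ccaaacabbdb')
  12 → (6, 'cccaaacabbdb')
  13 → (4, 'cfcccaaacabbdb')
  14 → (16, 'db')
  15 → (0, 'dbbecfcccaaacabbdb')
  16 → (3, 'ecfcccaaacabbdb')
  17 → (5, 'fcccaaacabbdb')

SA = [9, 10, 13, 11, 17, 14, 1, 15, 2, 8, 12, 7, 6, 4, 16, 0, 3, 5]
i: (SA[i-1],SA[i]) lcp shared
  1: (9,10) 2 'aa'
  2: (10,13) 1 'a'
  3: (13,11) 1 'a'
  4: (11,17) 0 ''
  5: (17,14) 1 'b'
  6: (14,1) 2 'bb'
  7: (1,15) 1 'b'
  8: (15,2) 1 'b'
  9: (2,8) 0 ''
  10: (8,12) 2 'ca'
  11: (12,7) 1 'c'
  12: (7,6) 2 'cc'
  13: (6,4) 1 'c'
  14: (4,16) 0 ''
  15: (16,0) 2 'db'
  16: (0,3) 0 ''
  17: (3,5) 0 ''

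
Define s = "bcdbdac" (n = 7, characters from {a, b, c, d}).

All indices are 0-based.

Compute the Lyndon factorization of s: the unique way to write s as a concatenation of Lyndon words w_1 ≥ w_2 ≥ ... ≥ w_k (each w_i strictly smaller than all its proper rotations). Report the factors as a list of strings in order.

emit factor 1: 'bcdbd' (i=0, period=5)
emit factor 2: 'ac' (i=5, period=2)

["bcdbd", "ac"]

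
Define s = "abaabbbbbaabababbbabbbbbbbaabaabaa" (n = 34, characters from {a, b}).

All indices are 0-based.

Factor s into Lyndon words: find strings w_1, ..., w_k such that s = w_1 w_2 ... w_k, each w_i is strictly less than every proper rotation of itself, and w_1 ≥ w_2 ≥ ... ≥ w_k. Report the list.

["ab", "aabbbbb", "aabababbbabbbbbbb", "aab", "aab", "a", "a"]

emit factor 1: 'ab' (i=0, period=2)
emit factor 2: 'aabbbbb' (i=2, period=7)
emit factor 3: 'aabababbbabbbbbbb' (i=9, period=17)
emit factor 4: 'aab' (i=26, period=3)
emit factor 5: 'aab' (i=29, period=3)
emit factor 6: 'a' (i=32, period=1)
emit factor 7: 'a' (i=33, period=1)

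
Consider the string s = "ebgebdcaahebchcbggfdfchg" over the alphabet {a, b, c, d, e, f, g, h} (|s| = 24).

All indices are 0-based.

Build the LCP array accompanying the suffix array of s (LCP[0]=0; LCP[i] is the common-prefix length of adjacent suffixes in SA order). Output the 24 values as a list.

rank | idx | suffix
   0 |   7 | aahebchcbggfdfchg
   1 |   8 | ahebchcbggfdfchg
   2 |  11 | bchcbggfdfchg
   3 |   4 | bdcaahebchcbggfdfchg
   4 |   1 | bgebdcaahebchcbggfdfchg
   5 |  15 | bggfdfchg
   6 |   6 | caahebchcbggfdfchg
   7 |  14 | cbggfdfchg
   8 |  12 | chcbggfdfchg
   9 |  21 | chg
  10 |   5 | dcaahebchcbggfdfchg
  11 |  19 | dfchg
  12 |  10 | ebchcbggfdfchg
  13 |   3 | ebdcaahebchcbggfdfchg
  14 |   0 | ebgebdcaahebchcbggfdfchg
  15 |  20 | fchg
  16 |  18 | fdfchg
  17 |  23 | g
  18 |   2 | gebdcaahebchcbggfdfchg
  19 |  17 | gfdfchg
  20 |  16 | ggfdfchg
  21 |  13 | hcbggfdfchg
  22 |   9 | hebchcbggfdfchg
  23 |  22 | hg

SA = [7, 8, 11, 4, 1, 15, 6, 14, 12, 21, 5, 19, 10, 3, 0, 20, 18, 23, 2, 17, 16, 13, 9, 22]
i: (SA[i-1],SA[i]) lcp shared
  1: (7,8) 1 'a'
  2: (8,11) 0 ''
  3: (11,4) 1 'b'
  4: (4,1) 1 'b'
  5: (1,15) 2 'bg'
  6: (15,6) 0 ''
  7: (6,14) 1 'c'
  8: (14,12) 1 'c'
  9: (12,21) 2 'ch'
  10: (21,5) 0 ''
  11: (5,19) 1 'd'
  12: (19,10) 0 ''
  13: (10,3) 2 'eb'
  14: (3,0) 2 'eb'
  15: (0,20) 0 ''
  16: (20,18) 1 'f'
  17: (18,23) 0 ''
  18: (23,2) 1 'g'
  19: (2,17) 1 'g'
  20: (17,16) 1 'g'
  21: (16,13) 0 ''
  22: (13,9) 1 'h'
  23: (9,22) 1 'h'

[0, 1, 0, 1, 1, 2, 0, 1, 1, 2, 0, 1, 0, 2, 2, 0, 1, 0, 1, 1, 1, 0, 1, 1]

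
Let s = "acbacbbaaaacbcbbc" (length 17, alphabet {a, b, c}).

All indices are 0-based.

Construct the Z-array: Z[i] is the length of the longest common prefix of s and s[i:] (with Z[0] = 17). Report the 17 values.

Z[0]=17
i=1: fresh scan; Z[1]=0
i=2: fresh scan; Z[2]=0
i=3: fresh scan; Z[3]=3 grow→box=[3,6)
i=4: min(r-i=2, Z[1]=0)=0; Z[4]=0
i=5: min(r-i=1, Z[2]=0)=0; Z[5]=0
i=6: fresh scan; Z[6]=0
i=7: fresh scan; Z[7]=1 grow→box=[7,8)
i=8: fresh scan; Z[8]=1 grow→box=[8,9)
i=9: fresh scan; Z[9]=1 grow→box=[9,10)
i=10: fresh scan; Z[10]=3 grow→box=[10,13)
i=11: min(r-i=2, Z[1]=0)=0; Z[11]=0
i=12: min(r-i=1, Z[2]=0)=0; Z[12]=0
i=13: fresh scan; Z[13]=0
i=14: fresh scan; Z[14]=0
i=15: fresh scan; Z[15]=0
i=16: fresh scan; Z[16]=0

[17, 0, 0, 3, 0, 0, 0, 1, 1, 1, 3, 0, 0, 0, 0, 0, 0]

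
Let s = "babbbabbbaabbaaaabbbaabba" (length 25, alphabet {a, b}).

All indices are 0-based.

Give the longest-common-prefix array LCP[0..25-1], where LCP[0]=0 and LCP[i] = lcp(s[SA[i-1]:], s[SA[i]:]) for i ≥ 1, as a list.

rank→(start, suffix):
  0 → (24, 'a')
  1 → (13, 'aaaabbbaabba')
  2 → (14, 'aaabbbaabba')
  3 → (20, 'aabba')
  4 → (9, 'aabbaaaabbbaabba')
  5 → (15, 'aabbbaabba')
  6 → (21, 'abba')
  7 → (10, 'abbaaaabbbaabba')
  8 → (16, 'abbbaabba')
  9 → (5, 'abbbaabbaaaabbbaabba')
  10 → (1, 'abbbabbbaabbaaaabbbaabba')
  11 → (23, 'ba')
  12 → (12, 'baaaabbbaabba')
  13 → (19, 'baabba')
  14 → (8, 'baabbaaaabbbaabba')
  15 → (4, 'babbbaabbaaaabbbaabba')
  16 → (0, 'babbbabbbaabbaaaabbbaabba')
  17 → (22, 'bba')
  18 → (11, 'bbaaaabbbaabba')
  19 → (18, 'bbaabba')
  20 → (7, 'bbaabbaaaabbbaabba')
  21 → (3, 'bbabbbaabbaaaabbbaabba')
  22 → (17, 'bbbaabba')
  23 → (6, 'bbbaabbaaaabbbaabba')
  24 → (2, 'bbbabbbaabbaaaabbbaabba')

SA = [24, 13, 14, 20, 9, 15, 21, 10, 16, 5, 1, 23, 12, 19, 8, 4, 0, 22, 11, 18, 7, 3, 17, 6, 2]
rank  pair      lcp
   1  s[24:],s[13:]  1  'a'
   2  s[13:],s[14:]  3  'aaa'
   3  s[14:],s[20:]  2  'aa'
   4  s[20:],s[9:]  5  'aabba'
   5  s[9:],s[15:]  4  'aabb'
   6  s[15:],s[21:]  1  'a'
   7  s[21:],s[10:]  4  'abba'
   8  s[10:],s[16:]  3  'abb'
   9  s[16:],s[5:]  9  'abbbaabba'
  10  s[5:],s[1:]  5  'abbba'
  11  s[1:],s[23:]  0  ''
  12  s[23:],s[12:]  2  'ba'
  13  s[12:],s[19:]  3  'baa'
  14  s[19:],s[8:]  6  'baabba'
  15  s[8:],s[4:]  2  'ba'
  16  s[4:],s[0:]  6  'babbba'
  17  s[0:],s[22:]  1  'b'
  18  s[22:],s[11:]  3  'bba'
  19  s[11:],s[18:]  4  'bbaa'
  20  s[18:],s[7:]  7  'bbaabba'
  21  s[7:],s[3:]  3  'bba'
  22  s[3:],s[17:]  2  'bb'
  23  s[17:],s[6:]  8  'bbbaabba'
  24  s[6:],s[2:]  4  'bbba'

[0, 1, 3, 2, 5, 4, 1, 4, 3, 9, 5, 0, 2, 3, 6, 2, 6, 1, 3, 4, 7, 3, 2, 8, 4]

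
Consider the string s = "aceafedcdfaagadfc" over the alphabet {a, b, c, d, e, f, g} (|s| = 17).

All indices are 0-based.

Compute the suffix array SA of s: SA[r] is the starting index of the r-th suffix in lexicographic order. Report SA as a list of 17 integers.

[10, 0, 13, 3, 11, 16, 7, 1, 6, 8, 14, 2, 5, 9, 15, 4, 12]

rank→(start, suffix):
  0 → (10, 'aagadfc')
  1 → (0, 'aceafedcdfaagadfc')
  2 → (13, 'adfc')
  3 → (3, 'afedcdfaagadfc')
  4 → (11, 'agadfc')
  5 → (16, 'c')
  6 → (7, 'cdfaagadfc')
  7 → (1, 'ceafedcdfaagadfc')
  8 → (6, 'dcdfaagadfc')
  9 → (8, 'dfaagadfc')
  10 → (14, 'dfc')
  11 → (2, 'eafedcdfaagadfc')
  12 → (5, 'edcdfaagadfc')
  13 → (9, 'faagadfc')
  14 → (15, 'fc')
  15 → (4, 'fedcdfaagadfc')
  16 → (12, 'gadfc')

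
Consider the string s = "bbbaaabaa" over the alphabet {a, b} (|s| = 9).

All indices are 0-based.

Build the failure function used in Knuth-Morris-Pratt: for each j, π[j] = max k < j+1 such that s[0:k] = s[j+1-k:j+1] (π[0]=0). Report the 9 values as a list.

π[0] = 0
j=1 s[j]='b': π[1]=1 (border 'b')
j=2 s[j]='b': π[2]=2 (border 'bb')
j=3 s[j]='a': k: 2→1→0; π[3]=0 (border '')
j=4 s[j]='a': π[4]=0 (border '')
j=5 s[j]='a': π[5]=0 (border '')
j=6 s[j]='b': π[6]=1 (border 'b')
j=7 s[j]='a': k: 1→0; π[7]=0 (border '')
j=8 s[j]='a': π[8]=0 (border '')

[0, 1, 2, 0, 0, 0, 1, 0, 0]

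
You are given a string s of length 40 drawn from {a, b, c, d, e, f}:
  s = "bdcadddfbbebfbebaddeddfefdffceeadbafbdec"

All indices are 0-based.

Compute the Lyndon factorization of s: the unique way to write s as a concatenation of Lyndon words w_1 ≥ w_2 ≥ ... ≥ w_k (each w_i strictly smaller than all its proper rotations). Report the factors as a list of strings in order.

["bdc", "adddfbbebfbebaddeddfefdffcee", "adbafbdec"]

emit factor 1: 'bdc' (i=0, period=3)
emit factor 2: 'adddfbbebfbebaddeddfefdffcee' (i=3, period=28)
emit factor 3: 'adbafbdec' (i=31, period=9)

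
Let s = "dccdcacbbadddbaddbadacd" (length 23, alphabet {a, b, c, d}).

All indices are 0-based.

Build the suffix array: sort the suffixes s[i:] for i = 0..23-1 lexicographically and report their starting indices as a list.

[5, 20, 18, 14, 9, 17, 13, 8, 7, 4, 6, 1, 21, 2, 22, 19, 16, 12, 3, 0, 15, 11, 10]

rank | idx | suffix
   0 |   5 | acbbadddbaddbadacd
   1 |  20 | acd
   2 |  18 | adacd
   3 |  14 | addbadacd
   4 |   9 | adddbaddbadacd
   5 |  17 | badacd
   6 |  13 | baddbadacd
   7 |   8 | badddbaddbadacd
   8 |   7 | bbadddbaddbadacd
   9 |   4 | cacbbadddbaddbadacd
  10 |   6 | cbbadddbaddbadacd
  11 |   1 | ccdcacbbadddbaddbadacd
  12 |  21 | cd
  13 |   2 | cdcacbbadddbaddbadacd
  14 |  22 | d
  15 |  19 | dacd
  16 |  16 | dbadacd
  17 |  12 | dbaddbadacd
  18 |   3 | dcacbbadddbaddbadacd
  19 |   0 | dccdcacbbadddbaddbadacd
  20 |  15 | ddbadacd
  21 |  11 | ddbaddbadacd
  22 |  10 | dddbaddbadacd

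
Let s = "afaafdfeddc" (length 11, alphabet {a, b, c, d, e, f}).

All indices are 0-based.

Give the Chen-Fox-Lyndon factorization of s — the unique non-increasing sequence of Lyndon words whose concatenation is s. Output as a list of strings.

["af", "aafdfeddc"]

emit factor 1: 'af' (i=0, period=2)
emit factor 2: 'aafdfeddc' (i=2, period=9)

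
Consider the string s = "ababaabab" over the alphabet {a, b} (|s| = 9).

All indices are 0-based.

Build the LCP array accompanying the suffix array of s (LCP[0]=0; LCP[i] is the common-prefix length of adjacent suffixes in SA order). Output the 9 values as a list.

[0, 1, 2, 3, 4, 0, 1, 2, 3]

sorted suffixes:
  #0 SA[0]=4  'aabab'
  #1 SA[1]=7  'ab'
  #2 SA[2]=2  'abaabab'
  #3 SA[3]=5  'abab'
  #4 SA[4]=0  'ababaabab'
  #5 SA[5]=8  'b'
  #6 SA[6]=3  'baabab'
  #7 SA[7]=6  'bab'
  #8 SA[8]=1  'babaabab'

SA = [4, 7, 2, 5, 0, 8, 3, 6, 1]
[i] adj suffixes → lcp
  [1] 4/7 → 1 ('a')
  [2] 7/2 → 2 ('ab')
  [3] 2/5 → 3 ('aba')
  [4] 5/0 → 4 ('abab')
  [5] 0/8 → 0 ('')
  [6] 8/3 → 1 ('b')
  [7] 3/6 → 2 ('ba')
  [8] 6/1 → 3 ('bab')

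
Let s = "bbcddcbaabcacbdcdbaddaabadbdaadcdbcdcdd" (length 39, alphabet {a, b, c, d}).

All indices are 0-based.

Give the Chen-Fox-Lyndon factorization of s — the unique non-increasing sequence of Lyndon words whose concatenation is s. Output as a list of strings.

emit factor 1: 'bbcddc' (i=0, period=6)
emit factor 2: 'b' (i=6, period=1)
emit factor 3: 'aabcacbdcdbadd' (i=7, period=14)
emit factor 4: 'aabadbdaadcdbcdcdd' (i=21, period=18)

["bbcddc", "b", "aabcacbdcdbadd", "aabadbdaadcdbcdcdd"]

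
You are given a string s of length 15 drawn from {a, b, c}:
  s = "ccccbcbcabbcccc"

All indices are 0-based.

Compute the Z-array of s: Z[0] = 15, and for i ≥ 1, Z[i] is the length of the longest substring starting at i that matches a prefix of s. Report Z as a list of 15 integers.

Z[0]=15
i=1: i≥r, start 0; Z[1]=3 grow→box=[1,4)
i=2: min(r-i=2, Z[1]=3)=2; Z[2]=2
i=3: min(r-i=1, Z[2]=2)=1; Z[3]=1
i=4: i≥r, start 0; Z[4]=0
i=5: i≥r, start 0; Z[5]=1 grow→box=[5,6)
i=6: i≥r, start 0; Z[6]=0
i=7: i≥r, start 0; Z[7]=1 grow→box=[7,8)
i=8: i≥r, start 0; Z[8]=0
i=9: i≥r, start 0; Z[9]=0
i=10: i≥r, start 0; Z[10]=0
i=11: i≥r, start 0; Z[11]=4 grow→box=[11,15)
i=12: min(r-i=3, Z[1]=3)=3; Z[12]=3
i=13: min(r-i=2, Z[2]=2)=2; Z[13]=2
i=14: min(r-i=1, Z[3]=1)=1; Z[14]=1

[15, 3, 2, 1, 0, 1, 0, 1, 0, 0, 0, 4, 3, 2, 1]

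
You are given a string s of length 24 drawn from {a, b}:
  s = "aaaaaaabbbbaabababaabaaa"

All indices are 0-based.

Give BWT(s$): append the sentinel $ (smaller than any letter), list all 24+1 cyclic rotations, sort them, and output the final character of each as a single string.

rank  rotation                   last
    0  $aaaaaaabbbbaabababaabaaa  a
    1  a$aaaaaaabbbbaabababaabaa  a
    2  aa$aaaaaaabbbbaabababaaba  a
    3  aaa$aaaaaaabbbbaabababaab  b
    4  aaaaaaabbbbaabababaabaaa$  $
    5  aaaaaabbbbaabababaabaaa$a  a
    6  aaaaabbbbaabababaabaaa$aa  a
    7  aaaabbbbaabababaabaaa$aaa  a
    8  aaabbbbaabababaabaaa$aaaa  a
    9  aabaaa$aaaaaaabbbbaababab  b
   10  aabababaabaaa$aaaaaaabbbb  b
   11  aabbbbaabababaabaaa$aaaaa  a
   12  abaaa$aaaaaaabbbbaabababa  a
   13  abaabaaa$aaaaaaabbbbaabab  b
   14  ababaabaaa$aaaaaaabbbbaab  b
   15  abababaabaaa$aaaaaaabbbba  a
   16  abbbbaabababaabaaa$aaaaaa  a
   17  baaa$aaaaaaabbbbaabababaa  a
   18  baabaaa$aaaaaaabbbbaababa  a
   19  baabababaabaaa$aaaaaaabbb  b
   20  babaabaaa$aaaaaaabbbbaaba  a
   21  bababaabaaa$aaaaaaabbbbaa  a
   22  bbaabababaabaaa$aaaaaaabb  b
   23  bbbaabababaabaaa$aaaaaaab  b
   24  bbbbaabababaabaaa$aaaaaaa  a

aaab$aaaabbaabbaaaabaabba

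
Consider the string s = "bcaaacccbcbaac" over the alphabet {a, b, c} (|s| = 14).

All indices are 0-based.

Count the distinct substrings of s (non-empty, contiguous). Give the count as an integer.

87

rank | idx | suffix
   0 |   2 | aaacccbcbaac
   1 |  11 | aac
   2 |   3 | aacccbcbaac
   3 |  12 | ac
   4 |   4 | acccbcbaac
   5 |  10 | baac
   6 |   0 | bcaaacccbcbaac
   7 |   8 | bcbaac
   8 |  13 | c
   9 |   1 | caaacccbcbaac
  10 |   9 | cbaac
  11 |   7 | cbcbaac
  12 |   6 | ccbcbaac
  13 |   5 | cccbcbaac

SA = [2, 11, 3, 12, 4, 10, 0, 8, 13, 1, 9, 7, 6, 5]
rank  pair      lcp
   1  s[2:],s[11:]  2  'aa'
   2  s[11:],s[3:]  3  'aac'
   3  s[3:],s[12:]  1  'a'
   4  s[12:],s[4:]  2  'ac'
   5  s[4:],s[10:]  0  ''
   6  s[10:],s[0:]  1  'b'
   7  s[0:],s[8:]  2  'bc'
   8  s[8:],s[13:]  0  ''
   9  s[13:],s[1:]  1  'c'
  10  s[1:],s[9:]  1  'c'
  11  s[9:],s[7:]  2  'cb'
  12  s[7:],s[6:]  1  'c'
  13  s[6:],s[5:]  2  'cc'

n(n+1)/2 = 14·15/2 = 105
Σ LCP = 0 + 2 + 3 + 1 + 2 + 0 + 1 + 2 + 0 + 1 + 1 + 2 + 1 + 2 = 18
distinct = 105 − 18 = 87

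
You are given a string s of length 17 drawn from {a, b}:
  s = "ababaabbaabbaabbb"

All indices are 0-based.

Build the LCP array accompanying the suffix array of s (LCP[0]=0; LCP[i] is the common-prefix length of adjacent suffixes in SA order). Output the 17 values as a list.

rank→(start, suffix):
  0 → (4, 'aabbaabbaabbb')
  1 → (8, 'aabbaabbb')
  2 → (12, 'aabbb')
  3 → (2, 'abaabbaabbaabbb')
  4 → (0, 'ababaabbaabbaabbb')
  5 → (5, 'abbaabbaabbb')
  6 → (9, 'abbaabbb')
  7 → (13, 'abbb')
  8 → (16, 'b')
  9 → (3, 'baabbaabbaabbb')
  10 → (7, 'baabbaabbb')
  11 → (11, 'baabbb')
  12 → (1, 'babaabbaabbaabbb')
  13 → (15, 'bb')
  14 → (6, 'bbaabbaabbb')
  15 → (10, 'bbaabbb')
  16 → (14, 'bbb')

SA = [4, 8, 12, 2, 0, 5, 9, 13, 16, 3, 7, 11, 1, 15, 6, 10, 14]
rank  pair      lcp
   1  s[4:],s[8:]  8  'aabbaabb'
   2  s[8:],s[12:]  4  'aabb'
   3  s[12:],s[2:]  1  'a'
   4  s[2:],s[0:]  3  'aba'
   5  s[0:],s[5:]  2  'ab'
   6  s[5:],s[9:]  7  'abbaabb'
   7  s[9:],s[13:]  3  'abb'
   8  s[13:],s[16:]  0  ''
   9  s[16:],s[3:]  1  'b'
  10  s[3:],s[7:]  9  'baabbaabb'
  11  s[7:],s[11:]  5  'baabb'
  12  s[11:],s[1:]  2  'ba'
  13  s[1:],s[15:]  1  'b'
  14  s[15:],s[6:]  2  'bb'
  15  s[6:],s[10:]  6  'bbaabb'
  16  s[10:],s[14:]  2  'bb'

[0, 8, 4, 1, 3, 2, 7, 3, 0, 1, 9, 5, 2, 1, 2, 6, 2]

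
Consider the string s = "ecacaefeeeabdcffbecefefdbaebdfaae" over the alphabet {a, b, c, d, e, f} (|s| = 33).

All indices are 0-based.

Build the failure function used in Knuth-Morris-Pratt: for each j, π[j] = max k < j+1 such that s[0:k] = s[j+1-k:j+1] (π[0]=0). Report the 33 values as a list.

π[0] = 0
j=1 s[j]='c': π[1]=0 (border '')
j=2 s[j]='a': π[2]=0 (border '')
j=3 s[j]='c': π[3]=0 (border '')
j=4 s[j]='a': π[4]=0 (border '')
j=5 s[j]='e': π[5]=1 (border 'e')
j=6 s[j]='f': k: 1→0; π[6]=0 (border '')
j=7 s[j]='e': π[7]=1 (border 'e')
j=8 s[j]='e': k: 1→0; π[8]=1 (border 'e')
j=9 s[j]='e': k: 1→0; π[9]=1 (border 'e')
j=10 s[j]='a': k: 1→0; π[10]=0 (border '')
j=11 s[j]='b': π[11]=0 (border '')
j=12 s[j]='d': π[12]=0 (border '')
j=13 s[j]='c': π[13]=0 (border '')
j=14 s[j]='f': π[14]=0 (border '')
j=15 s[j]='f': π[15]=0 (border '')
j=16 s[j]='b': π[16]=0 (border '')
j=17 s[j]='e': π[17]=1 (border 'e')
j=18 s[j]='c': π[18]=2 (border 'ec')
j=19 s[j]='e': k: 2→0; π[19]=1 (border 'e')
j=20 s[j]='f': k: 1→0; π[20]=0 (border '')
j=21 s[j]='e': π[21]=1 (border 'e')
j=22 s[j]='f': k: 1→0; π[22]=0 (border '')
j=23 s[j]='d': π[23]=0 (border '')
j=24 s[j]='b': π[24]=0 (border '')
j=25 s[j]='a': π[25]=0 (border '')
j=26 s[j]='e': π[26]=1 (border 'e')
j=27 s[j]='b': k: 1→0; π[27]=0 (border '')
j=28 s[j]='d': π[28]=0 (border '')
j=29 s[j]='f': π[29]=0 (border '')
j=30 s[j]='a': π[30]=0 (border '')
j=31 s[j]='a': π[31]=0 (border '')
j=32 s[j]='e': π[32]=1 (border 'e')

[0, 0, 0, 0, 0, 1, 0, 1, 1, 1, 0, 0, 0, 0, 0, 0, 0, 1, 2, 1, 0, 1, 0, 0, 0, 0, 1, 0, 0, 0, 0, 0, 1]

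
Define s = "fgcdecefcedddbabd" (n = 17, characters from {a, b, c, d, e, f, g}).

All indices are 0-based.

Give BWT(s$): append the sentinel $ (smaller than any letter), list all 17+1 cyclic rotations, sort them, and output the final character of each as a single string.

rank  rotation            last
    0  $fgcdecefcedddbabd  d
    1  abd$fgcdecefcedddb  b
    2  babd$fgcdecefceddd  d
    3  bd$fgcdecefcedddba  a
    4  cdecefcedddbabd$fg  g
    5  cedddbabd$fgcdecef  f
    6  cefcedddbabd$fgcde  e
    7  d$fgcdecefcedddbab  b
    8  dbabd$fgcdecefcedd  d
    9  ddbabd$fgcdecefced  d
   10  dddbabd$fgcdecefce  e
   11  decefcedddbabd$fgc  c
   12  ecefcedddbabd$fgcd  d
   13  edddbabd$fgcdecefc  c
   14  efcedddbabd$fgcdec  c
   15  fcedddbabd$fgcdece  e
   16  fgcdecefcedddbabd$  $
   17  gcdecefcedddbabd$f  f

dbdagfebddecdcce$f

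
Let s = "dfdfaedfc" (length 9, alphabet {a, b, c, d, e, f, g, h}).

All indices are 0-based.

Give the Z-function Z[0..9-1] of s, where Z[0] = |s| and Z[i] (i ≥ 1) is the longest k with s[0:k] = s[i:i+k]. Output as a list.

[9, 0, 2, 0, 0, 0, 2, 0, 0]

Z[0]=9
i=1: i≥r, start 0; Z[1]=0
i=2: i≥r, start 0; Z[2]=2 extend→box=[2,4)
i=3: min(r-i=1, Z[1]=0)=0; Z[3]=0
i=4: i≥r, start 0; Z[4]=0
i=5: i≥r, start 0; Z[5]=0
i=6: i≥r, start 0; Z[6]=2 extend→box=[6,8)
i=7: min(r-i=1, Z[1]=0)=0; Z[7]=0
i=8: i≥r, start 0; Z[8]=0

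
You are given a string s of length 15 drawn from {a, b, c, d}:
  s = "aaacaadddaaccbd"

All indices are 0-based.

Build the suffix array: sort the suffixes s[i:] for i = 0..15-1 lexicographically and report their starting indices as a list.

rank | idx | suffix
   0 |   0 | aaacaadddaaccbd
   1 |   1 | aacaadddaaccbd
   2 |   9 | aaccbd
   3 |   4 | aadddaaccbd
   4 |   2 | acaadddaaccbd
   5 |  10 | accbd
   6 |   5 | adddaaccbd
   7 |  13 | bd
   8 |   3 | caadddaaccbd
   9 |  12 | cbd
  10 |  11 | ccbd
  11 |  14 | d
  12 |   8 | daaccbd
  13 |   7 | ddaaccbd
  14 |   6 | dddaaccbd

[0, 1, 9, 4, 2, 10, 5, 13, 3, 12, 11, 14, 8, 7, 6]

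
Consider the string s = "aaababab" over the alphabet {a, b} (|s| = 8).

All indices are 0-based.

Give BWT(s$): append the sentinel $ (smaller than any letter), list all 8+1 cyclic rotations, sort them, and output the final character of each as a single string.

rank  rotation   last
    0  $aaababab  b
    1  aaababab$  $
    2  aababab$a  a
    3  ab$aaabab  b
    4  abab$aaab  b
    5  ababab$aa  a
    6  b$aaababa  a
    7  bab$aaaba  a
    8  babab$aaa  a

b$abbaaaa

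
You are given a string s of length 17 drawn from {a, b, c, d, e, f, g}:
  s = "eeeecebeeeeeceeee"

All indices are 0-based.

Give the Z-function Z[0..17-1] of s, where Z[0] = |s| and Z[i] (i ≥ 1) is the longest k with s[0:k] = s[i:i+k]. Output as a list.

Z[0]=17
i=1: outside box; Z[1]=3 extend→box=[1,4)
i=2: min(r-i=2, Z[1]=3)=2; Z[2]=2
i=3: min(r-i=1, Z[2]=2)=1; Z[3]=1
i=4: outside box; Z[4]=0
i=5: outside box; Z[5]=1 extend→box=[5,6)
i=6: outside box; Z[6]=0
i=7: outside box; Z[7]=4 extend→box=[7,11)
i=8: min(r-i=3, Z[1]=3)=3; Z[8]=6 extend→box=[8,14)
i=9: min(r-i=5, Z[1]=3)=3; Z[9]=3
i=10: min(r-i=4, Z[2]=2)=2; Z[10]=2
i=11: min(r-i=3, Z[3]=1)=1; Z[11]=1
i=12: min(r-i=2, Z[4]=0)=0; Z[12]=0
i=13: min(r-i=1, Z[5]=1)=1; Z[13]=4 extend→box=[13,17)
i=14: min(r-i=3, Z[1]=3)=3; Z[14]=3
i=15: min(r-i=2, Z[2]=2)=2; Z[15]=2
i=16: min(r-i=1, Z[3]=1)=1; Z[16]=1

[17, 3, 2, 1, 0, 1, 0, 4, 6, 3, 2, 1, 0, 4, 3, 2, 1]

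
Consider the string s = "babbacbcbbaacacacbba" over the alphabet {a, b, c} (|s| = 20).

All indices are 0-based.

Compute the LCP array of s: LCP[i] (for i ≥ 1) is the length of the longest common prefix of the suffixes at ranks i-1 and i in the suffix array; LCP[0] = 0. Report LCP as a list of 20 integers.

rank | idx | suffix
   0 |  19 | a
   1 |  10 | aacacacbba
   2 |   1 | abbacbcbbaacacacbba
   3 |  11 | acacacbba
   4 |  13 | acacbba
   5 |  15 | acbba
   6 |   4 | acbcbbaacacacbba
   7 |  18 | ba
   8 |   9 | baacacacbba
   9 |   0 | babbacbcbbaacacacbba
  10 |   3 | bacbcbbaacacacbba
  11 |  17 | bba
  12 |   8 | bbaacacacbba
  13 |   2 | bbacbcbbaacacacbba
  14 |   6 | bcbbaacacacbba
  15 |  12 | cacacbba
  16 |  14 | cacbba
  17 |  16 | cbba
  18 |   7 | cbbaacacacbba
  19 |   5 | cbcbbaacacacbba

SA = [19, 10, 1, 11, 13, 15, 4, 18, 9, 0, 3, 17, 8, 2, 6, 12, 14, 16, 7, 5]
i: (SA[i-1],SA[i]) lcp shared
  1: (19,10) 1 'a'
  2: (10,1) 1 'a'
  3: (1,11) 1 'a'
  4: (11,13) 4 'acac'
  5: (13,15) 2 'ac'
  6: (15,4) 3 'acb'
  7: (4,18) 0 ''
  8: (18,9) 2 'ba'
  9: (9,0) 2 'ba'
  10: (0,3) 2 'ba'
  11: (3,17) 1 'b'
  12: (17,8) 3 'bba'
  13: (8,2) 3 'bba'
  14: (2,6) 1 'b'
  15: (6,12) 0 ''
  16: (12,14) 3 'cac'
  17: (14,16) 1 'c'
  18: (16,7) 4 'cbba'
  19: (7,5) 2 'cb'

[0, 1, 1, 1, 4, 2, 3, 0, 2, 2, 2, 1, 3, 3, 1, 0, 3, 1, 4, 2]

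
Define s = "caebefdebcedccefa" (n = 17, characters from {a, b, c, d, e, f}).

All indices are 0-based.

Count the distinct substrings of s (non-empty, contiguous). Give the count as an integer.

rank→(start, suffix):
  0 → (16, 'a')
  1 → (1, 'aebefdebcedccefa')
  2 → (8, 'bcedccefa')
  3 → (3, 'befdebcedccefa')
  4 → (0, 'caebefdebcedccefa')
  5 → (12, 'ccefa')
  6 → (9, 'cedccefa')
  7 → (13, 'cefa')
  8 → (11, 'dccefa')
  9 → (6, 'debcedccefa')
  10 → (7, 'ebcedccefa')
  11 → (2, 'ebefdebcedccefa')
  12 → (10, 'edccefa')
  13 → (14, 'efa')
  14 → (4, 'efdebcedccefa')
  15 → (15, 'fa')
  16 → (5, 'fdebcedccefa')

SA = [16, 1, 8, 3, 0, 12, 9, 13, 11, 6, 7, 2, 10, 14, 4, 15, 5]
rank  pair      lcp
   1  s[16:],s[1:]  1  'a'
   2  s[1:],s[8:]  0  ''
   3  s[8:],s[3:]  1  'b'
   4  s[3:],s[0:]  0  ''
   5  s[0:],s[12:]  1  'c'
   6  s[12:],s[9:]  1  'c'
   7  s[9:],s[13:]  2  'ce'
   8  s[13:],s[11:]  0  ''
   9  s[11:],s[6:]  1  'd'
  10  s[6:],s[7:]  0  ''
  11  s[7:],s[2:]  2  'eb'
  12  s[2:],s[10:]  1  'e'
  13  s[10:],s[14:]  1  'e'
  14  s[14:],s[4:]  2  'ef'
  15  s[4:],s[15:]  0  ''
  16  s[15:],s[5:]  1  'f'

n(n+1)/2 = 17·18/2 = 153
Σ LCP = 0 + 1 + 0 + 1 + 0 + 1 + 1 + 2 + 0 + 1 + 0 + 2 + 1 + 1 + 2 + 0 + 1 = 14
distinct = 153 − 14 = 139

139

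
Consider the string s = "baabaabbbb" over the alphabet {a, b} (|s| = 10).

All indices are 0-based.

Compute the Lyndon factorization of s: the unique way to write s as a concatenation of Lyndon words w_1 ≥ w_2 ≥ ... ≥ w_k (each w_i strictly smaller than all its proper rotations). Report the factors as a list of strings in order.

emit factor 1: 'b' (i=0, period=1)
emit factor 2: 'aabaabbbb' (i=1, period=9)

["b", "aabaabbbb"]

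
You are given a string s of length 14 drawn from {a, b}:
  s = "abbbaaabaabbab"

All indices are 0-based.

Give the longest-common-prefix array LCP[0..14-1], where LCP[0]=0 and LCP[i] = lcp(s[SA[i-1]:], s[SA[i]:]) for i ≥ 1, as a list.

[0, 2, 3, 1, 2, 2, 3, 0, 1, 3, 2, 1, 3, 2]

rank | idx | suffix
   0 |   4 | aaabaabbab
   1 |   5 | aabaabbab
   2 |   8 | aabbab
   3 |  12 | ab
   4 |   6 | abaabbab
   5 |   9 | abbab
   6 |   0 | abbbaaabaabbab
   7 |  13 | b
   8 |   3 | baaabaabbab
   9 |   7 | baabbab
  10 |  11 | bab
  11 |   2 | bbaaabaabbab
  12 |  10 | bbab
  13 |   1 | bbbaaabaabbab

SA = [4, 5, 8, 12, 6, 9, 0, 13, 3, 7, 11, 2, 10, 1]
[i] adj suffixes → lcp
  [1] 4/5 → 2 ('aa')
  [2] 5/8 → 3 ('aab')
  [3] 8/12 → 1 ('a')
  [4] 12/6 → 2 ('ab')
  [5] 6/9 → 2 ('ab')
  [6] 9/0 → 3 ('abb')
  [7] 0/13 → 0 ('')
  [8] 13/3 → 1 ('b')
  [9] 3/7 → 3 ('baa')
  [10] 7/11 → 2 ('ba')
  [11] 11/2 → 1 ('b')
  [12] 2/10 → 3 ('bba')
  [13] 10/1 → 2 ('bb')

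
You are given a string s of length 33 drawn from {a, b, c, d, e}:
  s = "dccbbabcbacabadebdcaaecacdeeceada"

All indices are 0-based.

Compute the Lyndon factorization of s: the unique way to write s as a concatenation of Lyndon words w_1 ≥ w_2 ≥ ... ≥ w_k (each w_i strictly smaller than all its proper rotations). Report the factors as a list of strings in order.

["d", "c", "c", "b", "b", "abcbac", "abadebdc", "aaecacdeecead", "a"]

emit factor 1: 'd' (i=0, period=1)
emit factor 2: 'c' (i=1, period=1)
emit factor 3: 'c' (i=2, period=1)
emit factor 4: 'b' (i=3, period=1)
emit factor 5: 'b' (i=4, period=1)
emit factor 6: 'abcbac' (i=5, period=6)
emit factor 7: 'abadebdc' (i=11, period=8)
emit factor 8: 'aaecacdeecead' (i=19, period=13)
emit factor 9: 'a' (i=32, period=1)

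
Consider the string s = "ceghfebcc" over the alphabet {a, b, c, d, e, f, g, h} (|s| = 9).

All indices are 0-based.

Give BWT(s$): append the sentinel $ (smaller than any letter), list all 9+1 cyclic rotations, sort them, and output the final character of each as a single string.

cecb$fcheg

rank  rotation    last
    0  $ceghfebcc  c
    1  bcc$ceghfe  e
    2  c$ceghfebc  c
    3  cc$ceghfeb  b
    4  ceghfebcc$  $
    5  ebcc$ceghf  f
    6  eghfebcc$c  c
    7  febcc$cegh  h
    8  ghfebcc$ce  e
    9  hfebcc$ceg  g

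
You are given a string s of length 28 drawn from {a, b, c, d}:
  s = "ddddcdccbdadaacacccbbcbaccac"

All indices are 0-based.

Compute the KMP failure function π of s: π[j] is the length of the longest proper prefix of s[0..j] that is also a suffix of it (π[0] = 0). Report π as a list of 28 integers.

π[0] = 0
j=1 s[j]='d': π[1]=1 (border 'd')
j=2 s[j]='d': π[2]=2 (border 'dd')
j=3 s[j]='d': π[3]=3 (border 'ddd')
j=4 s[j]='c': k: 3→2→1→0; π[4]=0 (border '')
j=5 s[j]='d': π[5]=1 (border 'd')
j=6 s[j]='c': k: 1→0; π[6]=0 (border '')
j=7 s[j]='c': π[7]=0 (border '')
j=8 s[j]='b': π[8]=0 (border '')
j=9 s[j]='d': π[9]=1 (border 'd')
j=10 s[j]='a': k: 1→0; π[10]=0 (border '')
j=11 s[j]='d': π[11]=1 (border 'd')
j=12 s[j]='a': k: 1→0; π[12]=0 (border '')
j=13 s[j]='a': π[13]=0 (border '')
j=14 s[j]='c': π[14]=0 (border '')
j=15 s[j]='a': π[15]=0 (border '')
j=16 s[j]='c': π[16]=0 (border '')
j=17 s[j]='c': π[17]=0 (border '')
j=18 s[j]='c': π[18]=0 (border '')
j=19 s[j]='b': π[19]=0 (border '')
j=20 s[j]='b': π[20]=0 (border '')
j=21 s[j]='c': π[21]=0 (border '')
j=22 s[j]='b': π[22]=0 (border '')
j=23 s[j]='a': π[23]=0 (border '')
j=24 s[j]='c': π[24]=0 (border '')
j=25 s[j]='c': π[25]=0 (border '')
j=26 s[j]='a': π[26]=0 (border '')
j=27 s[j]='c': π[27]=0 (border '')

[0, 1, 2, 3, 0, 1, 0, 0, 0, 1, 0, 1, 0, 0, 0, 0, 0, 0, 0, 0, 0, 0, 0, 0, 0, 0, 0, 0]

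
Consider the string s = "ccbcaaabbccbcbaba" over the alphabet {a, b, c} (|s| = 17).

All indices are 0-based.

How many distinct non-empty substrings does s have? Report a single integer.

128

rank | idx | suffix
   0 |  16 | a
   1 |   4 | aaabbccbcbaba
   2 |   5 | aabbccbcbaba
   3 |  14 | aba
   4 |   6 | abbccbcbaba
   5 |  15 | ba
   6 |  13 | baba
   7 |   7 | bbccbcbaba
   8 |   2 | bcaaabbccbcbaba
   9 |  11 | bcbaba
  10 |   8 | bccbcbaba
  11 |   3 | caaabbccbcbaba
  12 |  12 | cbaba
  13 |   1 | cbcaaabbccbcbaba
  14 |  10 | cbcbaba
  15 |   0 | ccbcaaabbccbcbaba
  16 |   9 | ccbcbaba

SA = [16, 4, 5, 14, 6, 15, 13, 7, 2, 11, 8, 3, 12, 1, 10, 0, 9]
i: (SA[i-1],SA[i]) lcp shared
  1: (16,4) 1 'a'
  2: (4,5) 2 'aa'
  3: (5,14) 1 'a'
  4: (14,6) 2 'ab'
  5: (6,15) 0 ''
  6: (15,13) 2 'ba'
  7: (13,7) 1 'b'
  8: (7,2) 1 'b'
  9: (2,11) 2 'bc'
  10: (11,8) 2 'bc'
  11: (8,3) 0 ''
  12: (3,12) 1 'c'
  13: (12,1) 2 'cb'
  14: (1,10) 3 'cbc'
  15: (10,0) 1 'c'
  16: (0,9) 4 'ccbc'

n(n+1)/2 = 17·18/2 = 153
Σ LCP = 0 + 1 + 2 + 1 + 2 + 0 + 2 + 1 + 1 + 2 + 2 + 0 + 1 + 2 + 3 + 1 + 4 = 25
distinct = 153 − 25 = 128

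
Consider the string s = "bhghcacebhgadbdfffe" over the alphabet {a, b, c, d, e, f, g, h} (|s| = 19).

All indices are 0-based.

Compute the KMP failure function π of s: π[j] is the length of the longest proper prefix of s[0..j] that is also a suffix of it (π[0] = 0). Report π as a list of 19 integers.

π[0] = 0
j=1 s[j]='h': π[1]=0 (border '')
j=2 s[j]='g': π[2]=0 (border '')
j=3 s[j]='h': π[3]=0 (border '')
j=4 s[j]='c': π[4]=0 (border '')
j=5 s[j]='a': π[5]=0 (border '')
j=6 s[j]='c': π[6]=0 (border '')
j=7 s[j]='e': π[7]=0 (border '')
j=8 s[j]='b': π[8]=1 (border 'b')
j=9 s[j]='h': π[9]=2 (border 'bh')
j=10 s[j]='g': π[10]=3 (border 'bhg')
j=11 s[j]='a': k: 3→0; π[11]=0 (border '')
j=12 s[j]='d': π[12]=0 (border '')
j=13 s[j]='b': π[13]=1 (border 'b')
j=14 s[j]='d': k: 1→0; π[14]=0 (border '')
j=15 s[j]='f': π[15]=0 (border '')
j=16 s[j]='f': π[16]=0 (border '')
j=17 s[j]='f': π[17]=0 (border '')
j=18 s[j]='e': π[18]=0 (border '')

[0, 0, 0, 0, 0, 0, 0, 0, 1, 2, 3, 0, 0, 1, 0, 0, 0, 0, 0]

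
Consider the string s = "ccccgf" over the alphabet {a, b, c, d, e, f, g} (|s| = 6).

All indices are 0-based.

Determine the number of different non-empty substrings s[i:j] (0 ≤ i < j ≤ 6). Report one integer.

sorted suffixes:
  #0 SA[0]=0  'ccccgf'
  #1 SA[1]=1  'cccgf'
  #2 SA[2]=2  'ccgf'
  #3 SA[3]=3  'cgf'
  #4 SA[4]=5  'f'
  #5 SA[5]=4  'gf'

SA = [0, 1, 2, 3, 5, 4]
rank  pair      lcp
   1  s[0:],s[1:]  3  'ccc'
   2  s[1:],s[2:]  2  'cc'
   3  s[2:],s[3:]  1  'c'
   4  s[3:],s[5:]  0  ''
   5  s[5:],s[4:]  0  ''

n(n+1)/2 = 6·7/2 = 21
Σ LCP = 0 + 3 + 2 + 1 + 0 + 0 = 6
distinct = 21 − 6 = 15

15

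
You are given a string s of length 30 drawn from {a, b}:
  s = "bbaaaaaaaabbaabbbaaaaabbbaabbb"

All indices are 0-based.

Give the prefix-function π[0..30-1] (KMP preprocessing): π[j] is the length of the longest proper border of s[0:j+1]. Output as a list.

[0, 1, 0, 0, 0, 0, 0, 0, 0, 0, 1, 2, 3, 4, 1, 2, 2, 3, 4, 5, 6, 7, 1, 2, 2, 3, 4, 1, 2, 2]

π[0] = 0
j=1 s[j]='b': π[1]=1 (border 'b')
j=2 s[j]='a': k: 1→0; π[2]=0 (border '')
j=3 s[j]='a': π[3]=0 (border '')
j=4 s[j]='a': π[4]=0 (border '')
j=5 s[j]='a': π[5]=0 (border '')
j=6 s[j]='a': π[6]=0 (border '')
j=7 s[j]='a': π[7]=0 (border '')
j=8 s[j]='a': π[8]=0 (border '')
j=9 s[j]='a': π[9]=0 (border '')
j=10 s[j]='b': π[10]=1 (border 'b')
j=11 s[j]='b': π[11]=2 (border 'bb')
j=12 s[j]='a': π[12]=3 (border 'bba')
j=13 s[j]='a': π[13]=4 (border 'bbaa')
j=14 s[j]='b': k: 4→0; π[14]=1 (border 'b')
j=15 s[j]='b': π[15]=2 (border 'bb')
j=16 s[j]='b': k: 2→1; π[16]=2 (border 'bb')
j=17 s[j]='a': π[17]=3 (border 'bba')
j=18 s[j]='a': π[18]=4 (border 'bbaa')
j=19 s[j]='a': π[19]=5 (border 'bbaaa')
j=20 s[j]='a': π[20]=6 (border 'bbaaaa')
j=21 s[j]='a': π[21]=7 (border 'bbaaaaa')
j=22 s[j]='b': k: 7→0; π[22]=1 (border 'b')
j=23 s[j]='b': π[23]=2 (border 'bb')
j=24 s[j]='b': k: 2→1; π[24]=2 (border 'bb')
j=25 s[j]='a': π[25]=3 (border 'bba')
j=26 s[j]='a': π[26]=4 (border 'bbaa')
j=27 s[j]='b': k: 4→0; π[27]=1 (border 'b')
j=28 s[j]='b': π[28]=2 (border 'bb')
j=29 s[j]='b': k: 2→1; π[29]=2 (border 'bb')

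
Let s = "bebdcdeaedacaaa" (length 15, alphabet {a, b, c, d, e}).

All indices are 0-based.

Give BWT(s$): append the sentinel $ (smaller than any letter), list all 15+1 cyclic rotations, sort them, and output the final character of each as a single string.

rank  rotation          last
    0  $bebdcdeaedacaaa  a
    1  a$bebdcdeaedacaa  a
    2  aa$bebdcdeaedaca  a
    3  aaa$bebdcdeaedac  c
    4  acaaa$bebdcdeaed  d
    5  aedacaaa$bebdcde  e
    6  bdcdeaedacaaa$be  e
    7  bebdcdeaedacaaa$  $
    8  caaa$bebdcdeaeda  a
    9  cdeaedacaaa$bebd  d
   10  dacaaa$bebdcdeae  e
   11  dcdeaedacaaa$beb  b
   12  deaedacaaa$bebdc  c
   13  eaedacaaa$bebdcd  d
   14  ebdcdeaedacaaa$b  b
   15  edacaaa$bebdcdea  a

aaacdee$adebcdba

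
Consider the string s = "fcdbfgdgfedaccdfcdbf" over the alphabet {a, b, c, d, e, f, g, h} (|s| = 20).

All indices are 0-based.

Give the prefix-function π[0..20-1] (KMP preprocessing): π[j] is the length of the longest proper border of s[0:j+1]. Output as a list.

π[0] = 0
j=1 s[j]='c': π[1]=0 (border '')
j=2 s[j]='d': π[2]=0 (border '')
j=3 s[j]='b': π[3]=0 (border '')
j=4 s[j]='f': π[4]=1 (border 'f')
j=5 s[j]='g': k: 1→0; π[5]=0 (border '')
j=6 s[j]='d': π[6]=0 (border '')
j=7 s[j]='g': π[7]=0 (border '')
j=8 s[j]='f': π[8]=1 (border 'f')
j=9 s[j]='e': k: 1→0; π[9]=0 (border '')
j=10 s[j]='d': π[10]=0 (border '')
j=11 s[j]='a': π[11]=0 (border '')
j=12 s[j]='c': π[12]=0 (border '')
j=13 s[j]='c': π[13]=0 (border '')
j=14 s[j]='d': π[14]=0 (border '')
j=15 s[j]='f': π[15]=1 (border 'f')
j=16 s[j]='c': π[16]=2 (border 'fc')
j=17 s[j]='d': π[17]=3 (border 'fcd')
j=18 s[j]='b': π[18]=4 (border 'fcdb')
j=19 s[j]='f': π[19]=5 (border 'fcdbf')

[0, 0, 0, 0, 1, 0, 0, 0, 1, 0, 0, 0, 0, 0, 0, 1, 2, 3, 4, 5]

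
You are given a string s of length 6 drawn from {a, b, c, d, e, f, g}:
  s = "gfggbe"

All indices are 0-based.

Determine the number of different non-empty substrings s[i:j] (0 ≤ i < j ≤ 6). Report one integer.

19

rank→(start, suffix):
  0 → (4, 'be')
  1 → (5, 'e')
  2 → (1, 'fggbe')
  3 → (3, 'gbe')
  4 → (0, 'gfggbe')
  5 → (2, 'ggbe')

SA = [4, 5, 1, 3, 0, 2]
rank  pair      lcp
   1  s[4:],s[5:]  0  ''
   2  s[5:],s[1:]  0  ''
   3  s[1:],s[3:]  0  ''
   4  s[3:],s[0:]  1  'g'
   5  s[0:],s[2:]  1  'g'

n(n+1)/2 = 6·7/2 = 21
Σ LCP = 0 + 0 + 0 + 0 + 1 + 1 = 2
distinct = 21 − 2 = 19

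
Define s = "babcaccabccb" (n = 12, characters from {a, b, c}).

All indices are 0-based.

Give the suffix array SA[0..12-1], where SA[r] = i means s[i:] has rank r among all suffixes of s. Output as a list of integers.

sorted suffixes:
  #0 SA[0]=1  'abcaccabccb'
  #1 SA[1]=7  'abccb'
  #2 SA[2]=4  'accabccb'
  #3 SA[3]=11  'b'
  #4 SA[4]=0  'babcaccabccb'
  #5 SA[5]=2  'bcaccabccb'
  #6 SA[6]=8  'bccb'
  #7 SA[7]=6  'cabccb'
  #8 SA[8]=3  'caccabccb'
  #9 SA[9]=10  'cb'
  #10 SA[10]=5  'ccabccb'
  #11 SA[11]=9  'ccb'

[1, 7, 4, 11, 0, 2, 8, 6, 3, 10, 5, 9]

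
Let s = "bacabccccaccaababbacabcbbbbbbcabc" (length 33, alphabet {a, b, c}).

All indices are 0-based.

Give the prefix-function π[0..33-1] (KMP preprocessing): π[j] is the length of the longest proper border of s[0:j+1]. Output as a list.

π[0] = 0
j=1 s[j]='a': π[1]=0 (border '')
j=2 s[j]='c': π[2]=0 (border '')
j=3 s[j]='a': π[3]=0 (border '')
j=4 s[j]='b': π[4]=1 (border 'b')
j=5 s[j]='c': k: 1→0; π[5]=0 (border '')
j=6 s[j]='c': π[6]=0 (border '')
j=7 s[j]='c': π[7]=0 (border '')
j=8 s[j]='c': π[8]=0 (border '')
j=9 s[j]='a': π[9]=0 (border '')
j=10 s[j]='c': π[10]=0 (border '')
j=11 s[j]='c': π[11]=0 (border '')
j=12 s[j]='a': π[12]=0 (border '')
j=13 s[j]='a': π[13]=0 (border '')
j=14 s[j]='b': π[14]=1 (border 'b')
j=15 s[j]='a': π[15]=2 (border 'ba')
j=16 s[j]='b': k: 2→0; π[16]=1 (border 'b')
j=17 s[j]='b': k: 1→0; π[17]=1 (border 'b')
j=18 s[j]='a': π[18]=2 (border 'ba')
j=19 s[j]='c': π[19]=3 (border 'bac')
j=20 s[j]='a': π[20]=4 (border 'baca')
j=21 s[j]='b': π[21]=5 (border 'bacab')
j=22 s[j]='c': π[22]=6 (border 'bacabc')
j=23 s[j]='b': k: 6→0; π[23]=1 (border 'b')
j=24 s[j]='b': k: 1→0; π[24]=1 (border 'b')
j=25 s[j]='b': k: 1→0; π[25]=1 (border 'b')
j=26 s[j]='b': k: 1→0; π[26]=1 (border 'b')
j=27 s[j]='b': k: 1→0; π[27]=1 (border 'b')
j=28 s[j]='b': k: 1→0; π[28]=1 (border 'b')
j=29 s[j]='c': k: 1→0; π[29]=0 (border '')
j=30 s[j]='a': π[30]=0 (border '')
j=31 s[j]='b': π[31]=1 (border 'b')
j=32 s[j]='c': k: 1→0; π[32]=0 (border '')

[0, 0, 0, 0, 1, 0, 0, 0, 0, 0, 0, 0, 0, 0, 1, 2, 1, 1, 2, 3, 4, 5, 6, 1, 1, 1, 1, 1, 1, 0, 0, 1, 0]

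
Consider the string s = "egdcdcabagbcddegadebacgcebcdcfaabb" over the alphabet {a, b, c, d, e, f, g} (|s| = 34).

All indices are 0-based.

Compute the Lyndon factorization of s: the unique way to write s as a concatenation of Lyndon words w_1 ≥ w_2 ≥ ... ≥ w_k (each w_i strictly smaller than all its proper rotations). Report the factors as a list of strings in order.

emit factor 1: 'eg' (i=0, period=2)
emit factor 2: 'd' (i=2, period=1)
emit factor 3: 'cd' (i=3, period=2)
emit factor 4: 'c' (i=5, period=1)
emit factor 5: 'abagbcddegadebacgcebcdcf' (i=6, period=24)
emit factor 6: 'aabb' (i=30, period=4)

["eg", "d", "cd", "c", "abagbcddegadebacgcebcdcf", "aabb"]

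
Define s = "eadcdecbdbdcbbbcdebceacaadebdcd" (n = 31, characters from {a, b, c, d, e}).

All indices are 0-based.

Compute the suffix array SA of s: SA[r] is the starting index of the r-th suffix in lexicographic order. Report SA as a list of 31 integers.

rank→(start, suffix):
  0 → (23, 'aadebdcd')
  1 → (21, 'acaadebdcd')
  2 → (1, 'adcdecbdbdcbbbcdebceacaadebdcd')
  3 → (24, 'adebdcd')
  4 → (12, 'bbbcdebceacaadebdcd')
  5 → (13, 'bbcdebceacaadebdcd')
  6 → (14, 'bcdebceacaadebdcd')
  7 → (18, 'bceacaadebdcd')
  8 → (7, 'bdbdcbbbcdebceacaadebdcd')
  9 → (9, 'bdcbbbcdebceacaadebdcd')
  10 → (27, 'bdcd')
  11 → (22, 'caadebdcd')
  12 → (11, 'cbbbcdebceacaadebdcd')
  13 → (6, 'cbdbdcbbbcdebceacaadebdcd')
  14 → (29, 'cd')
  15 → (15, 'cdebceacaadebdcd')
  16 → (3, 'cdecbdbdcbbbcdebceacaadebdcd')
  17 → (19, 'ceacaadebdcd')
  18 → (30, 'd')
  19 → (8, 'dbdcbbbcdebceacaadebdcd')
  20 → (10, 'dcbbbcdebceacaadebdcd')
  21 → (28, 'dcd')
  22 → (2, 'dcdecbdbdcbbbcdebceacaadebdcd')
  23 → (16, 'debceacaadebdcd')
  24 → (25, 'debdcd')
  25 → (4, 'decbdbdcbbbcdebceacaadebdcd')
  26 → (20, 'eacaadebdcd')
  27 → (0, 'eadcdecbdbdcbbbcdebceacaadebdcd')
  28 → (17, 'ebceacaadebdcd')
  29 → (26, 'ebdcd')
  30 → (5, 'ecbdbdcbbbcdebceacaadebdcd')

[23, 21, 1, 24, 12, 13, 14, 18, 7, 9, 27, 22, 11, 6, 29, 15, 3, 19, 30, 8, 10, 28, 2, 16, 25, 4, 20, 0, 17, 26, 5]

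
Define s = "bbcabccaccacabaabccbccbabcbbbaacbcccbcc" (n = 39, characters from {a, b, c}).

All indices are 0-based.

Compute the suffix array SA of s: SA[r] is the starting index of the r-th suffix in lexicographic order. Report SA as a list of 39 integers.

[14, 29, 12, 23, 3, 15, 10, 30, 7, 13, 28, 22, 27, 26, 0, 1, 24, 36, 4, 19, 16, 32, 38, 11, 2, 9, 6, 21, 25, 35, 18, 31, 37, 8, 5, 20, 34, 17, 33]

sorted suffixes:
  #0 SA[0]=14  'aabccbccbabcbbbaacbcccbcc'
  #1 SA[1]=29  'aacbcccbcc'
  #2 SA[2]=12  'abaabccbccbabcbbbaacbcccbcc'
  #3 SA[3]=23  'abcbbbaacbcccbcc'
  #4 SA[4]=3  'abccaccacabaabccbccbabcbbbaacbcccbcc'
  #5 SA[5]=15  'abccbccbabcbbbaacbcccbcc'
  #6 SA[6]=10  'acabaabccbccbabcbbbaacbcccbcc'
  #7 SA[7]=30  'acbcccbcc'
  #8 SA[8]=7  'accacabaabccbccbabcbbbaacbcccbcc'
  #9 SA[9]=13  'baabccbccbabcbbbaacbcccbcc'
  #10 SA[10]=28  'baacbcccbcc'
  #11 SA[11]=22  'babcbbbaacbcccbcc'
  #12 SA[12]=27  'bbaacbcccbcc'
  #13 SA[13]=26  'bbbaacbcccbcc'
  #14 SA[14]=0  'bbcabccaccacabaabccbccbabcbbbaacbcccbcc'
  #15 SA[15]=1  'bcabccaccacabaabccbccbabcbbbaacbcccbcc'
  #16 SA[16]=24  'bcbbbaacbcccbcc'
  #17 SA[17]=36  'bcc'
  #18 SA[18]=4  'bccaccacabaabccbccbabcbbbaacbcccbcc'
  #19 SA[19]=19  'bccbabcbbbaacbcccbcc'
  #20 SA[20]=16  'bccbccbabcbbbaacbcccbcc'
  #21 SA[21]=32  'bcccbcc'
  #22 SA[22]=38  'c'
  #23 SA[23]=11  'cabaabccbccbabcbbbaacbcccbcc'
  #24 SA[24]=2  'cabccaccacabaabccbccbabcbbbaacbcccbcc'
  #25 SA[25]=9  'cacabaabccbccbabcbbbaacbcccbcc'
  #26 SA[26]=6  'caccacabaabccbccbabcbbbaacbcccbcc'
  #27 SA[27]=21  'cbabcbbbaacbcccbcc'
  #28 SA[28]=25  'cbbbaacbcccbcc'
  #29 SA[29]=35  'cbcc'
  #30 SA[30]=18  'cbccbabcbbbaacbcccbcc'
  #31 SA[31]=31  'cbcccbcc'
  #32 SA[32]=37  'cc'
  #33 SA[33]=8  'ccacabaabccbccbabcbbbaacbcccbcc'
  #34 SA[34]=5  'ccaccacabaabccbccbabcbbbaacbcccbcc'
  #35 SA[35]=20  'ccbabcbbbaacbcccbcc'
  #36 SA[36]=34  'ccbcc'
  #37 SA[37]=17  'ccbccbabcbbbaacbcccbcc'
  #38 SA[38]=33  'cccbcc'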